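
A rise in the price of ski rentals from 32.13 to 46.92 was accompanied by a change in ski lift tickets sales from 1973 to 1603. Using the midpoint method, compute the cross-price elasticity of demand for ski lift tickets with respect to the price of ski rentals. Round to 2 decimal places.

%ΔQ_x = (1603 − 1973)/[(1973+1603)/2] = -370/1788 ≈ -0.2069.
%ΔP_y = (46.92 − 32.13)/[(32.13+46.92)/2] ≈ 0.3742.
E_xy = -0.2069/0.3742 ≈ -0.55.
E_xy < 0, so ski lift tickets and ski rentals are complements.

-0.55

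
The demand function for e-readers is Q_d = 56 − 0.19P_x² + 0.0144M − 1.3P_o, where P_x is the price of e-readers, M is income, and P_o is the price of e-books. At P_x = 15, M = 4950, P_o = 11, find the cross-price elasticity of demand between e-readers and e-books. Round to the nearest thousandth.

-0.204

Substituting, Q_d = 56 − 0.19(15)² + 0.0144(4950) − 1.3(11) = 56 − 42.75 + 71.28 − 14.3 = 70.23.
∂Q_d/∂P_o = −1.3, so E_xy = -1.3·(11/70.23) ≈ -0.204.
E_xy < 0: the goods are complements.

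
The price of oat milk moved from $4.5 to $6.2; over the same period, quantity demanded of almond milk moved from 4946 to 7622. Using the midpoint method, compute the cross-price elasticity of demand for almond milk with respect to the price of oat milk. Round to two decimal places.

%ΔQ_x = (7622 − 4946)/[(4946+7622)/2] = 2676/6284 ≈ 0.4258.
%ΔP_y = (6.2 − 4.5)/[(4.5+6.2)/2] ≈ 0.3178.
E_xy = 0.4258/0.3178 ≈ 1.34.
E_xy > 0, so almond milk and oat milk are substitutes.

1.34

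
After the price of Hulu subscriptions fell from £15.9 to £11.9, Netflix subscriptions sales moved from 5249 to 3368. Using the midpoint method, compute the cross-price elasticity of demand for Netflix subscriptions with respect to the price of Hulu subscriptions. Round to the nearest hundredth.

%ΔQ_x = (3368 − 5249)/[(5249+3368)/2] = -1881/4308.5 ≈ -0.4366.
%ΔP_y = (11.9 − 15.9)/[(15.9+11.9)/2] ≈ -0.2878.
E_xy = -0.4366/-0.2878 ≈ 1.52.
E_xy > 0, so Netflix subscriptions and Hulu subscriptions are substitutes.

1.52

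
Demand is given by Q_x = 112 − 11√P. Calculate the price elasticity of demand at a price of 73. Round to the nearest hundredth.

-2.61

At P = 73, Q_x = 18.016.
dQ_x/dP = −11/(2√P) = −11/(2·8.544).
Point elasticity E = (dQ_x/dP)·(P/Q_x) = -0.6437 × 73/18.016 ≈ -2.61.
|E| > 1, so demand is elastic at this price.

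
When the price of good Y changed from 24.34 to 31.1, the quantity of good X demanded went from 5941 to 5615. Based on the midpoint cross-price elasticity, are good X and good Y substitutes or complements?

%ΔQ_x = (5615 − 5941)/[(5941+5615)/2] = -326/5778 ≈ -0.0564.
%ΔP_y = (31.1 − 24.34)/[(24.34+31.1)/2] ≈ 0.2439.
E_xy = -0.0564/0.2439 ≈ -0.231.
E_xy < 0, so the goods are complements.

complements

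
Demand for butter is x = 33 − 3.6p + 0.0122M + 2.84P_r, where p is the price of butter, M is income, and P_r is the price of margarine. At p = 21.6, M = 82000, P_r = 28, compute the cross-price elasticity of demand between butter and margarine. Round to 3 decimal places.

0.077

First evaluate x: 33 − 3.6(21.6) + 0.0122(82000) + 2.84(28) = 33 − 77.76 + 1000.4 + 79.52 = 1035.16.
∂x/∂P_r = +2.84, so E_xy = 2.84·(28/1035.16) ≈ 0.077.
E_xy > 0: the goods are substitutes.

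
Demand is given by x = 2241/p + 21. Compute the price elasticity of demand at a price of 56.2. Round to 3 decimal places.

-0.655

At p = 56.2, x = 60.8754.
dx/dp = −2241/p² = −0.7095.
Point elasticity E = (dx/dp)·(p/x) = -0.7095 × 56.2/60.8754 ≈ -0.655.
|E| < 1, so demand is inelastic at this price.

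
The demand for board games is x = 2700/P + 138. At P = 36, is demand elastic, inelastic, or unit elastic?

inelastic

At P = 36, x = 213.
dx/dP = −2700/P² = −2.0833.
Point elasticity E = (dx/dP)·(P/x) = -2.0833 × 36/213 ≈ -0.352.
|E| ≈ 0.352 < 1, so demand is inelastic.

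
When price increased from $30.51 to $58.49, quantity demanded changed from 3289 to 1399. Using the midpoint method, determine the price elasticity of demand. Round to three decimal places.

-1.282

%ΔQ = (1399 − 3289)/[(3289 + 1399)/2] = -1890/2344 ≈ -0.8063.
%Δp = (58.49 − 30.51)/[(30.51 + 58.49)/2] = 27.98/44.5 ≈ 0.6288.
Arc elasticity E = %ΔQ/%Δp ≈ -0.8063/0.6288 ≈ -1.282.
|E| > 1: demand is elastic over this range.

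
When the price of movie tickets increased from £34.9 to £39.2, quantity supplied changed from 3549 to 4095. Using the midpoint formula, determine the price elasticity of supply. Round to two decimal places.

%ΔQ = (4095 − 3549)/[(3549 + 4095)/2] = 546/3822 ≈ 0.1429.
%Δp = (39.2 − 34.9)/[(34.9 + 39.2)/2] = 4.3/37.05 ≈ 0.1161.
Arc elasticity E = %ΔQ/%Δp ≈ 0.1429/0.1161 ≈ 1.23.
|E| > 1: supply is elastic over this range.

1.23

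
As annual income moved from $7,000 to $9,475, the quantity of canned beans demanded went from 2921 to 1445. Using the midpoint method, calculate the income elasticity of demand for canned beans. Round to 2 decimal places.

-2.25

%ΔQ = (1445 − 2921)/[(2921+1445)/2] = -1476/2183 ≈ -0.6761.
%ΔY = (9,475 − 7,000)/[(7,000+9,475)/2] = 2475/8237.5 ≈ 0.3005.
E_I = %ΔQ/%ΔY ≈ -2.25.
E_I < 0: inferior good.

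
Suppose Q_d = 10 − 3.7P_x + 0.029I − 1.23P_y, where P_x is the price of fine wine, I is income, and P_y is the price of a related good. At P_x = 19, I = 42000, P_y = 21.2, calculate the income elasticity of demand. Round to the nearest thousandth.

1.076

At the given point, Q_d = 10 − 3.7(19) + 0.029(42000) − 1.23(21.2) = 10 − 70.3 + 1218 − 26.076 = 1131.624.
∂Q_d/∂I = +0.029, so E_I = 0.029·(42000/1131.624) ≈ 1.076.
E_I > 1: normal good (luxury).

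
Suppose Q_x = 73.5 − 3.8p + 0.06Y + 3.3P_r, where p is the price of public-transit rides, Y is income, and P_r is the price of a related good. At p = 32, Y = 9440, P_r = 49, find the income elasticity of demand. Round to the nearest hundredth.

Substituting, Q_x = 73.5 − 3.8(32) + 0.06(9440) + 3.3(49) = 73.5 − 121.6 + 566.4 + 161.7 = 680.
∂Q_x/∂Y = +0.06, so E_I = 0.06·(9440/680) ≈ 0.83.
E_I ∈ (0,1): normal good (necessity).

0.83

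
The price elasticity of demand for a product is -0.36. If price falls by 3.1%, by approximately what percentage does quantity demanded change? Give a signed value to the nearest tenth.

%ΔQ ≈ E × %ΔP = (-0.36) × (-3.1%) ≈ 1.1%.

1.1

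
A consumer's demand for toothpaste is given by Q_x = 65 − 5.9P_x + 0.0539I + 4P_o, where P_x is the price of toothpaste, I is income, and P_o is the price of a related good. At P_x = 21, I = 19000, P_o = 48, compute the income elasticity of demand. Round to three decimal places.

0.885

First evaluate Q_x: 65 − 5.9(21) + 0.0539(19000) + 4(48) = 65 − 123.9 + 1024.1 + 192 = 1157.2.
∂Q_x/∂I = +0.0539, so E_I = 0.0539·(19000/1157.2) ≈ 0.885.
E_I ∈ (0,1): normal good (necessity).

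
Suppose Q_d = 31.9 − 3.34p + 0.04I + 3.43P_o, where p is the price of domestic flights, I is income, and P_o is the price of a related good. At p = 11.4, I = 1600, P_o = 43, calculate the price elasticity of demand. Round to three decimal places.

-0.185

First evaluate Q_d: 31.9 − 3.34(11.4) + 0.04(1600) + 3.43(43) = 31.9 − 38.076 + 64 + 147.49 = 205.314.
∂Q_d/∂p = −3.34, so E_p = (−3.34)·(11.4/205.314) ≈ -0.185.
|E_p| < 1: demand is inelastic.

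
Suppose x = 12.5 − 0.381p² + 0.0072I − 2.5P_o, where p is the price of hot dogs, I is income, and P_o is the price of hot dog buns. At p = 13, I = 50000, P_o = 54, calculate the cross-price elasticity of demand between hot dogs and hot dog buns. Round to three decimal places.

Evaluating quantity at (p, I, P_o) gives x = 12.5 − 0.381(13)² + 0.0072(50000) − 2.5(54) = 12.5 − 64.389 + 360 − 135 = 173.111.
∂x/∂P_o = −2.5, so E_xy = -2.5·(54/173.111) ≈ -0.780.
E_xy < 0: the goods are complements.

-0.780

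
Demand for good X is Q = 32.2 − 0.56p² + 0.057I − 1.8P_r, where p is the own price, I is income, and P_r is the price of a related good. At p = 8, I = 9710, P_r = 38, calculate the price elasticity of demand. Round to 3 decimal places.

-0.149

Substituting, Q = 32.2 − 0.56(8)² + 0.057(9710) − 1.8(38) = 32.2 − 35.84 + 553.47 − 68.4 = 481.43.
∂Q/∂p = −2·0.56·p = -8.96, so E_p = -8.96·(8/481.43) ≈ -0.149.
|E_p| < 1: demand is inelastic.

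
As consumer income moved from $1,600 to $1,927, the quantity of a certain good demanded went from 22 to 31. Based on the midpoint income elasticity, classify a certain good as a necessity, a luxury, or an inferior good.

%ΔQ = (31 − 22)/[(22+31)/2] = 9/26.5 ≈ 0.3396.
%ΔI = (1,927 − 1,600)/[(1,600+1,927)/2] = 327/1763.5 ≈ 0.1854.
E_I = %ΔQ/%ΔI ≈ 1.832.
E_I > 1: normal good (luxury).

luxury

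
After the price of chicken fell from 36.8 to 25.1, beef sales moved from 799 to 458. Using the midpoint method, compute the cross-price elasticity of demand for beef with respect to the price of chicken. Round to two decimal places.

1.44

%ΔQ_x = (458 − 799)/[(799+458)/2] = -341/628.5 ≈ -0.5426.
%ΔP_y = (25.1 − 36.8)/[(36.8+25.1)/2] ≈ -0.3780.
E_xy = -0.5426/-0.3780 ≈ 1.44.
E_xy > 0, so beef and chicken are substitutes.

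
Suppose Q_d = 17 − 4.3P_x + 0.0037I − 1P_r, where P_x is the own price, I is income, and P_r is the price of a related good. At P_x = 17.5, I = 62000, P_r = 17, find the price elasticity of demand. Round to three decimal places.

Q_d = 17 − 4.3(17.5) + 0.0037(62000) − 1(17) = 17 − 75.25 + 229.4 − 17 = 154.15.
∂Q_d/∂P_x = −4.3, so E_p = (−4.3)·(17.5/154.15) ≈ -0.488.
|E_p| < 1: demand is inelastic.

-0.488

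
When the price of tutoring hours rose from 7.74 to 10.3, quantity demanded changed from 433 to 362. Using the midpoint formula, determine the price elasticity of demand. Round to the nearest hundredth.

%ΔQ = (362 − 433)/[(433 + 362)/2] = -71/397.5 ≈ -0.1786.
%Δp = (10.3 − 7.74)/[(7.74 + 10.3)/2] = 2.56/9.02 ≈ 0.2838.
Arc elasticity E = %ΔQ/%Δp ≈ -0.1786/0.2838 ≈ -0.63.
|E| < 1: demand is inelastic over this range.

-0.63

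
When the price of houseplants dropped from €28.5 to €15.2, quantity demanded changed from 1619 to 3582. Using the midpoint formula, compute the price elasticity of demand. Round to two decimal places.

%Δq = (3582 − 1619)/[(1619 + 3582)/2] = 1963/2600.5 ≈ 0.7549.
%Δp = (15.2 − 28.5)/[(28.5 + 15.2)/2] = -13.3/21.85 ≈ -0.6087.
Arc elasticity E = %Δq/%Δp ≈ 0.7549/-0.6087 ≈ -1.24.
|E| > 1: demand is elastic over this range.

-1.24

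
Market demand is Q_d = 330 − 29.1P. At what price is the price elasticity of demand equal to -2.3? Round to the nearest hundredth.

Set −bP/(a − bP) = −2.3 ⇒ bP = 2.3(a − bP) ⇒ bP(1+2.3) = 2.3·a.
P = 2.3·330/(29.1·3.3) ≈ 7.90.

7.90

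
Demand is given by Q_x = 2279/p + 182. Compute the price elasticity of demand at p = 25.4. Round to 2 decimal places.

At p = 25.4, Q_x = 271.7244.
dQ_x/dp = −2279/p² = −3.5325.
Point elasticity E = (dQ_x/dp)·(p/Q_x) = -3.5325 × 25.4/271.7244 ≈ -0.33.
|E| < 1, so demand is inelastic at this price.

-0.33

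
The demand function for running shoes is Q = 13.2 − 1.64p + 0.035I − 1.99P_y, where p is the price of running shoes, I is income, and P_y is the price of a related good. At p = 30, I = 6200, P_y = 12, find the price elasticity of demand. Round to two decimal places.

-0.31

At the given point, Q = 13.2 − 1.64(30) + 0.035(6200) − 1.99(12) = 13.2 − 49.2 + 217 − 23.88 = 157.12.
∂Q/∂p = −1.64, so E_p = (−1.64)·(30/157.12) ≈ -0.31.
|E_p| < 1: demand is inelastic.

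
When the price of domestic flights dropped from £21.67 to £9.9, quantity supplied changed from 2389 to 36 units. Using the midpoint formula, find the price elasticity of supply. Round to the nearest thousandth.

2.603

%ΔQ = (36 − 2389)/[(2389 + 36)/2] = -2353/1212.5 ≈ -1.9406.
%Δp = (9.9 − 21.67)/[(21.67 + 9.9)/2] = -11.77/15.785 ≈ -0.7456.
Arc elasticity E = %ΔQ/%Δp ≈ -1.9406/-0.7456 ≈ 2.603.
|E| > 1: supply is elastic over this range.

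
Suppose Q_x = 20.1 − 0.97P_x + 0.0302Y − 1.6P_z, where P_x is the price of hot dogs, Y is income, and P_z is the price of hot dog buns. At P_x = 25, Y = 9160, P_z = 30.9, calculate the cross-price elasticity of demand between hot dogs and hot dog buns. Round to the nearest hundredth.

Evaluating quantity at (P_x, Y, P_z) gives Q_x = 20.1 − 0.97(25) + 0.0302(9160) − 1.6(30.9) = 20.1 − 24.25 + 276.632 − 49.44 = 223.042.
∂Q_x/∂P_z = −1.6, so E_xy = -1.6·(30.9/223.042) ≈ -0.22.
E_xy < 0: the goods are complements.

-0.22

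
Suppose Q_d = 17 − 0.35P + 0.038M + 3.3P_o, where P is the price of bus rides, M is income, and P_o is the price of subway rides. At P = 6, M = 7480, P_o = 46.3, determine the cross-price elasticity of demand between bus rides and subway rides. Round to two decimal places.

0.34

First evaluate Q_d: 17 − 0.35(6) + 0.038(7480) + 3.3(46.3) = 17 − 2.1 + 284.24 + 152.79 = 451.93.
∂Q_d/∂P_o = +3.3, so E_xy = 3.3·(46.3/451.93) ≈ 0.34.
E_xy > 0: the goods are substitutes.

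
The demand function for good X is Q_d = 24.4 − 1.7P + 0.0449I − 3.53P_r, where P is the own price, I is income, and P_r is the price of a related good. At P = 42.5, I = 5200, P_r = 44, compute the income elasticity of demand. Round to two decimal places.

7.70

Evaluating quantity at (P, I, P_r) gives Q_d = 24.4 − 1.7(42.5) + 0.0449(5200) − 3.53(44) = 24.4 − 72.25 + 233.48 − 155.32 = 30.31.
∂Q_d/∂I = +0.0449, so E_I = 0.0449·(5200/30.31) ≈ 7.70.
E_I > 1: normal good (luxury).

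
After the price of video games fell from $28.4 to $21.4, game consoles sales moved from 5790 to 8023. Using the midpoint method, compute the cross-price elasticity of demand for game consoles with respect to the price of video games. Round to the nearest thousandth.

-1.150

%ΔQ_x = (8023 − 5790)/[(5790+8023)/2] = 2233/6906.5 ≈ 0.3233.
%ΔP_y = (21.4 − 28.4)/[(28.4+21.4)/2] ≈ -0.2811.
E_xy = 0.3233/-0.2811 ≈ -1.150.
E_xy < 0, so game consoles and video games are complements.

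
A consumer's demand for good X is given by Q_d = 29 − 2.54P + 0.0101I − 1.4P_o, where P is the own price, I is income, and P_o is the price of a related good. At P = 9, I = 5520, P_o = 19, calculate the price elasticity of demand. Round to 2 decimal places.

-0.65

Q_d = 29 − 2.54(9) + 0.0101(5520) − 1.4(19) = 29 − 22.86 + 55.752 − 26.6 = 35.292.
∂Q_d/∂P = −2.54, so E_p = (−2.54)·(9/35.292) ≈ -0.65.
|E_p| < 1: demand is inelastic.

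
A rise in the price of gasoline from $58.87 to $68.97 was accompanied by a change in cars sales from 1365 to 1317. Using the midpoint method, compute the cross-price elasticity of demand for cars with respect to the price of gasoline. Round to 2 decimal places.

%ΔQ_x = (1317 − 1365)/[(1365+1317)/2] = -48/1341 ≈ -0.0358.
%ΔP_y = (68.97 − 58.87)/[(58.87+68.97)/2] ≈ 0.1580.
E_xy = -0.0358/0.1580 ≈ -0.23.
E_xy < 0, so cars and gasoline are complements.

-0.23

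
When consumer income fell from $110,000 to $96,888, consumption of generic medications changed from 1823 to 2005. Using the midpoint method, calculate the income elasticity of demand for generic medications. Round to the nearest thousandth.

%ΔQ = (2005 − 1823)/[(1823+2005)/2] = 182/1914 ≈ 0.0951.
%ΔY = (96,888 − 110,000)/[(110,000+96,888)/2] = -13112/103444 ≈ -0.1268.
E_I = %ΔQ/%ΔY ≈ -0.750.
E_I < 0: inferior good.

-0.750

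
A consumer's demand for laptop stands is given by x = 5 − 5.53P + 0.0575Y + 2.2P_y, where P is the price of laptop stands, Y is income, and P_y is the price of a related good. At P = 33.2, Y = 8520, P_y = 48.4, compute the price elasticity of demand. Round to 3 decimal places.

-0.439

x = 5 − 5.53(33.2) + 0.0575(8520) + 2.2(48.4) = 5 − 183.596 + 489.9 + 106.48 = 417.784.
∂x/∂P = −5.53, so E_p = (−5.53)·(33.2/417.784) ≈ -0.439.
|E_p| < 1: demand is inelastic.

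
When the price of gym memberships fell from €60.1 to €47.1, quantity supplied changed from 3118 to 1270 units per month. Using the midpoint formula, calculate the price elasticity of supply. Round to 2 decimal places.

3.47

%ΔQ = (1270 − 3118)/[(3118 + 1270)/2] = -1848/2194 ≈ -0.8423.
%Δp = (47.1 − 60.1)/[(60.1 + 47.1)/2] = -13/53.6 ≈ -0.2425.
Arc elasticity E = %ΔQ/%Δp ≈ -0.8423/-0.2425 ≈ 3.47.
|E| > 1: supply is elastic over this range.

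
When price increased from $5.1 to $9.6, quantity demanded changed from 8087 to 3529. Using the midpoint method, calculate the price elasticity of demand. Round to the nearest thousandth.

%ΔQ = (3529 − 8087)/[(8087 + 3529)/2] = -4558/5808 ≈ -0.7848.
%Δp = (9.6 − 5.1)/[(5.1 + 9.6)/2] = 4.5/7.35 ≈ 0.6122.
Arc elasticity E = %ΔQ/%Δp ≈ -0.7848/0.6122 ≈ -1.282.
|E| > 1: demand is elastic over this range.

-1.282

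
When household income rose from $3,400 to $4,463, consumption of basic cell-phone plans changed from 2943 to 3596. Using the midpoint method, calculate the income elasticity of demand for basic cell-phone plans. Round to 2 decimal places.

0.74

%ΔQ = (3596 − 2943)/[(2943+3596)/2] = 653/3269.5 ≈ 0.1997.
%ΔY = (4,463 − 3,400)/[(3,400+4,463)/2] = 1063/3931.5 ≈ 0.2704.
E_I = %ΔQ/%ΔY ≈ 0.74.
E_I ∈ (0,1): normal good (necessity).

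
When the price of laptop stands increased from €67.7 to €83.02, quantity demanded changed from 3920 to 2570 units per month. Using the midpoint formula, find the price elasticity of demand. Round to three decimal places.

%Δq = (2570 − 3920)/[(3920 + 2570)/2] = -1350/3245 ≈ -0.4160.
%Δp = (83.02 − 67.7)/[(67.7 + 83.02)/2] = 15.32/75.36 ≈ 0.2033.
Arc elasticity E = %Δq/%Δp ≈ -0.4160/0.2033 ≈ -2.046.
|E| > 1: demand is elastic over this range.

-2.046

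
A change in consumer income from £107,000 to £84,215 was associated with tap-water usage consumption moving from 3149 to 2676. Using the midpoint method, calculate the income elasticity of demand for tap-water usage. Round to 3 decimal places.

%ΔQ = (2676 − 3149)/[(3149+2676)/2] = -473/2912.5 ≈ -0.1624.
%ΔI = (84,215 − 107,000)/[(107,000+84,215)/2] = -22785/95607.5 ≈ -0.2383.
E_I = %ΔQ/%ΔI ≈ 0.681.
E_I ∈ (0,1): normal good (necessity).

0.681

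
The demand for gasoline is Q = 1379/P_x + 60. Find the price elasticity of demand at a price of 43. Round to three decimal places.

At P_x = 43, Q = 92.0698.
dQ/dP_x = −1379/P_x² = −0.7458.
Point elasticity E = (dQ/dP_x)·(P_x/Q) = -0.7458 × 43/92.0698 ≈ -0.348.
|E| < 1, so demand is inelastic at this price.

-0.348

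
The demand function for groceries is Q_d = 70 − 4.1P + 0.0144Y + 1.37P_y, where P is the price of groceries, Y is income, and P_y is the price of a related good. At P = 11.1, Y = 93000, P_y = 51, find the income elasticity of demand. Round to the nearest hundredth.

0.93

At the given point, Q_d = 70 − 4.1(11.1) + 0.0144(93000) + 1.37(51) = 70 − 45.51 + 1339.2 + 69.87 = 1433.56.
∂Q_d/∂Y = +0.0144, so E_I = 0.0144·(93000/1433.56) ≈ 0.93.
E_I ∈ (0,1): normal good (necessity).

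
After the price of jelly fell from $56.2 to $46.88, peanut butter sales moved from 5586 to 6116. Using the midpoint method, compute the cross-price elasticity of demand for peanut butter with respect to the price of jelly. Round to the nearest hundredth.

-0.50

%ΔQ_x = (6116 − 5586)/[(5586+6116)/2] = 530/5851 ≈ 0.0906.
%ΔP_y = (46.88 − 56.2)/[(56.2+46.88)/2] ≈ -0.1808.
E_xy = 0.0906/-0.1808 ≈ -0.50.
E_xy < 0, so peanut butter and jelly are complements.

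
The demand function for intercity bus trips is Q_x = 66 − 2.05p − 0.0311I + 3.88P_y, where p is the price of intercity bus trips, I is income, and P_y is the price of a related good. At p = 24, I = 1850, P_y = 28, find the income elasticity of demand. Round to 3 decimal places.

First evaluate Q_x: 66 − 2.05(24) − 0.0311(1850) + 3.88(28) = 66 − 49.2 − 57.535 + 108.64 = 67.905.
∂Q_x/∂I = −0.0311, so E_I = -0.0311·(1850/67.905) ≈ -0.847.
E_I < 0: inferior good.

-0.847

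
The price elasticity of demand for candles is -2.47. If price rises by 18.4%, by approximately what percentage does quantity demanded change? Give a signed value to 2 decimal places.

%ΔQ ≈ E × %ΔP = (-2.47) × (18.4%) ≈ -45.45%.

-45.45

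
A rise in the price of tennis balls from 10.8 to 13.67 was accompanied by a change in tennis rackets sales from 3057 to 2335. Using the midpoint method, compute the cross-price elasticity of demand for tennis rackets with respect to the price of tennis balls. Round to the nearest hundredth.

-1.14

%ΔQ_x = (2335 − 3057)/[(3057+2335)/2] = -722/2696 ≈ -0.2678.
%ΔP_y = (13.67 − 10.8)/[(10.8+13.67)/2] ≈ 0.2346.
E_xy = -0.2678/0.2346 ≈ -1.14.
E_xy < 0, so tennis rackets and tennis balls are complements.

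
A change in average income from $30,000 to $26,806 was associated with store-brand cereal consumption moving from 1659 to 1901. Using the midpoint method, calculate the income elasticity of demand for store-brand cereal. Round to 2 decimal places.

%ΔQ = (1901 − 1659)/[(1659+1901)/2] = 242/1780 ≈ 0.1360.
%ΔI = (26,806 − 30,000)/[(30,000+26,806)/2] = -3194/28403 ≈ -0.1125.
E_I = %ΔQ/%ΔI ≈ -1.21.
E_I < 0: inferior good.

-1.21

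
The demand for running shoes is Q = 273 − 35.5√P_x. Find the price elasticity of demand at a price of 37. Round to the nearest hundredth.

At P_x = 37, Q = 57.0619.
dQ/dP_x = −35.5/(2√P_x) = −35.5/(2·6.0828).
Point elasticity E = (dQ/dP_x)·(P_x/Q) = -2.9181 × 37/57.0619 ≈ -1.89.
|E| > 1, so demand is elastic at this price.

-1.89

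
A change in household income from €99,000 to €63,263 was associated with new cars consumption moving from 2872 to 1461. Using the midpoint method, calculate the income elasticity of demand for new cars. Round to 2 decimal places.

1.48

%ΔQ = (1461 − 2872)/[(2872+1461)/2] = -1411/2166.5 ≈ -0.6513.
%ΔI = (63,263 − 99,000)/[(99,000+63,263)/2] = -35737/81131.5 ≈ -0.4405.
E_I = %ΔQ/%ΔI ≈ 1.48.
E_I > 1: normal good (luxury).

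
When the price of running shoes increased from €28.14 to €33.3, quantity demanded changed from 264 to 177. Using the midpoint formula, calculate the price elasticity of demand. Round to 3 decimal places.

%ΔQ = (177 − 264)/[(264 + 177)/2] = -87/220.5 ≈ -0.3946.
%Δp = (33.3 − 28.14)/[(28.14 + 33.3)/2] = 5.16/30.72 ≈ 0.1680.
Arc elasticity E = %ΔQ/%Δp ≈ -0.3946/0.1680 ≈ -2.349.
|E| > 1: demand is elastic over this range.

-2.349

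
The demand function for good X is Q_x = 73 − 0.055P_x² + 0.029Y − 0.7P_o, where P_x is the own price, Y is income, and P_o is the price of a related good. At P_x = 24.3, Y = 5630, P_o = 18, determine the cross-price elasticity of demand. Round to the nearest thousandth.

-0.066

First evaluate Q_x: 73 − 0.055(24.3)² + 0.029(5630) − 0.7(18) = 73 − 32.477 + 163.27 − 12.6 = 191.1931.
∂Q_x/∂P_o = −0.7, so E_xy = -0.7·(18/191.1931) ≈ -0.066.
E_xy < 0: the goods are complements.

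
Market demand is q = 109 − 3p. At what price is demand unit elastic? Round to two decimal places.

For linear demand q = a − bp, E = −bp/(a − bp). |E| = 1 ⇒ bp = a − bp ⇒ p = a/(2b).
p = 109/(2·3) ≈ 18.17.

18.17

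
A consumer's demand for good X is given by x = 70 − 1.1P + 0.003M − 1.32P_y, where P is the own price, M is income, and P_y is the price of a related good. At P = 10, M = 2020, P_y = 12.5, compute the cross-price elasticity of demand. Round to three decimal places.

-0.340

x = 70 − 1.1(10) + 0.003(2020) − 1.32(12.5) = 70 − 11 + 6.06 − 16.5 = 48.56.
∂x/∂P_y = −1.32, so E_xy = -1.32·(12.5/48.56) ≈ -0.340.
E_xy < 0: the goods are complements.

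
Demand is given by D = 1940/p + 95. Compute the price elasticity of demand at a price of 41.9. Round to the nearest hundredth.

At p = 41.9, D = 141.3007.
dD/dp = −1940/p² = −1.105.
Point elasticity E = (dD/dp)·(p/D) = -1.105 × 41.9/141.3007 ≈ -0.33.
|E| < 1, so demand is inelastic at this price.

-0.33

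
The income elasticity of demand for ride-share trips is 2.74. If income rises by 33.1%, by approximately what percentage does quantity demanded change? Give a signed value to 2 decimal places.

90.69

%ΔQ ≈ E × %ΔI = (2.74) × (33.1%) ≈ 90.69%.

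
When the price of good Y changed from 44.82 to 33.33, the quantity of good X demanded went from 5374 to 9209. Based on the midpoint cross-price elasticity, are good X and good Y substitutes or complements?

complements

%ΔQ_x = (9209 − 5374)/[(5374+9209)/2] = 3835/7291.5 ≈ 0.5260.
%ΔP_y = (33.33 − 44.82)/[(44.82+33.33)/2] ≈ -0.2940.
E_xy = 0.5260/-0.2940 ≈ -1.789.
E_xy < 0, so the goods are complements.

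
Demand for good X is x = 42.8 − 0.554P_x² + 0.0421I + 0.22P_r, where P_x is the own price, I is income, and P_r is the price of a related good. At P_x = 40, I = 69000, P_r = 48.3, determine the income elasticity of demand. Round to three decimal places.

First evaluate x: 42.8 − 0.554(40)² + 0.0421(69000) + 0.22(48.3) = 42.8 − 886.4 + 2904.9 + 10.626 = 2071.926.
∂x/∂I = +0.0421, so E_I = 0.0421·(69000/2071.926) ≈ 1.402.
E_I > 1: normal good (luxury).

1.402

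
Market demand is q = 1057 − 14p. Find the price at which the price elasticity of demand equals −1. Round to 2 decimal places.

37.75

For linear demand q = a − bp, E = −bp/(a − bp). |E| = 1 ⇒ bp = a − bp ⇒ p = a/(2b).
p = 1057/(2·14) = 37.75.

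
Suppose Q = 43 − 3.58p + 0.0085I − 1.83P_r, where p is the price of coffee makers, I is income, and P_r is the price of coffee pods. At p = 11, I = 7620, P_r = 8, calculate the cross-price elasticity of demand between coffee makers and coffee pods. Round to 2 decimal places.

First evaluate Q: 43 − 3.58(11) + 0.0085(7620) − 1.83(8) = 43 − 39.38 + 64.77 − 14.64 = 53.75.
∂Q/∂P_r = −1.83, so E_xy = -1.83·(8/53.75) ≈ -0.27.
E_xy < 0: the goods are complements.

-0.27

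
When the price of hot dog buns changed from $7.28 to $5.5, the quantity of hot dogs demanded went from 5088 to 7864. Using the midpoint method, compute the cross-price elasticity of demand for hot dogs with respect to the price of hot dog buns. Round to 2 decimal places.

%ΔQ_x = (7864 − 5088)/[(5088+7864)/2] = 2776/6476 ≈ 0.4287.
%ΔP_y = (5.5 − 7.28)/[(7.28+5.5)/2] ≈ -0.2786.
E_xy = 0.4287/-0.2786 ≈ -1.54.
E_xy < 0, so hot dogs and hot dog buns are complements.

-1.54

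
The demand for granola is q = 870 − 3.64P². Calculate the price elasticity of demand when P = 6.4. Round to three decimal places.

-0.414

At P = 6.4, q = 720.9056.
dq/dP = −2·3.64·P = −46.592.
Point elasticity E = (dq/dP)·(P/q) = -46.592 × 6.4/720.9056 ≈ -0.414.
|E| < 1, so demand is inelastic at this price.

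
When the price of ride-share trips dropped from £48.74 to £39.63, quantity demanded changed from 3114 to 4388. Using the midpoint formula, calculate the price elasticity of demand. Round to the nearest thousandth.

%Δq = (4388 − 3114)/[(3114 + 4388)/2] = 1274/3751 ≈ 0.3396.
%ΔP = (39.63 − 48.74)/[(48.74 + 39.63)/2] = -9.11/44.185 ≈ -0.2062.
Arc elasticity E = %Δq/%ΔP ≈ 0.3396/-0.2062 ≈ -1.647.
|E| > 1: demand is elastic over this range.

-1.647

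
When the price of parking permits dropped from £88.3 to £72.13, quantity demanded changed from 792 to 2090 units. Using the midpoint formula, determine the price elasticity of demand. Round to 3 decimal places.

-4.468

%ΔQ = (2090 − 792)/[(792 + 2090)/2] = 1298/1441 ≈ 0.9008.
%Δp = (72.13 − 88.3)/[(88.3 + 72.13)/2] = -16.17/80.215 ≈ -0.2016.
Arc elasticity E = %ΔQ/%Δp ≈ 0.9008/-0.2016 ≈ -4.468.
|E| > 1: demand is elastic over this range.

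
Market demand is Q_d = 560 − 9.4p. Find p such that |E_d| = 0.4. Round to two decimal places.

17.02

Set −bp/(a − bp) = −0.4 ⇒ bp = 0.4(a − bp) ⇒ bp(1+0.4) = 0.4·a.
p = 0.4·560/(9.4·1.4) ≈ 17.02.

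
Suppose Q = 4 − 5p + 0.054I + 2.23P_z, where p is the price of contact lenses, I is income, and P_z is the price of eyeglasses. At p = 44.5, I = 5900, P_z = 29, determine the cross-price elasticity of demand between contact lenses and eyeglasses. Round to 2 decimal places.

0.39

Q = 4 − 5(44.5) + 0.054(5900) + 2.23(29) = 4 − 222.5 + 318.6 + 64.67 = 164.77.
∂Q/∂P_z = +2.23, so E_xy = 2.23·(29/164.77) ≈ 0.39.
E_xy > 0: the goods are substitutes.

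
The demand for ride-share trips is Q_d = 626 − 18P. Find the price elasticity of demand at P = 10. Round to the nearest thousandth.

-0.404

At P = 10, Q_d = 446.
dQ_d/dP = −18.
Point elasticity E = (dQ_d/dP)·(P/Q_d) = -18 × 10/446 ≈ -0.404.
|E| < 1, so demand is inelastic at this price.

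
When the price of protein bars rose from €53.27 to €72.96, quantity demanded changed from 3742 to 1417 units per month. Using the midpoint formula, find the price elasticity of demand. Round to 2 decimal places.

-2.89

%Δq = (1417 − 3742)/[(3742 + 1417)/2] = -2325/2579.5 ≈ -0.9013.
%Δp = (72.96 − 53.27)/[(53.27 + 72.96)/2] = 19.69/63.115 ≈ 0.3120.
Arc elasticity E = %Δq/%Δp ≈ -0.9013/0.3120 ≈ -2.89.
|E| > 1: demand is elastic over this range.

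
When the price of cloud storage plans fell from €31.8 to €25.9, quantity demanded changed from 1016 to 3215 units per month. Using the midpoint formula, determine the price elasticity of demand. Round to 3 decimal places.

-5.083

%ΔQ = (3215 − 1016)/[(1016 + 3215)/2] = 2199/2115.5 ≈ 1.0395.
%ΔP = (25.9 − 31.8)/[(31.8 + 25.9)/2] = -5.9/28.85 ≈ -0.2045.
Arc elasticity E = %ΔQ/%ΔP ≈ 1.0395/-0.2045 ≈ -5.083.
|E| > 1: demand is elastic over this range.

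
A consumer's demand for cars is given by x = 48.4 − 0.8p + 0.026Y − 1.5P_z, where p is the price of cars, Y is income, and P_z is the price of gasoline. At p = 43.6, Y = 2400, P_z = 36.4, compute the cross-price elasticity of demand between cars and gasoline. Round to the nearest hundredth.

First evaluate x: 48.4 − 0.8(43.6) + 0.026(2400) − 1.5(36.4) = 48.4 − 34.88 + 62.4 − 54.6 = 21.32.
∂x/∂P_z = −1.5, so E_xy = -1.5·(36.4/21.32) ≈ -2.56.
E_xy < 0: the goods are complements.

-2.56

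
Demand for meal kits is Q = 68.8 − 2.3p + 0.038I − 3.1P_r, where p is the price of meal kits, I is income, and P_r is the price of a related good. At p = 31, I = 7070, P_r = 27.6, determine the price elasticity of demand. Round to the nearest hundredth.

At the given point, Q = 68.8 − 2.3(31) + 0.038(7070) − 3.1(27.6) = 68.8 − 71.3 + 268.66 − 85.56 = 180.6.
∂Q/∂p = −2.3, so E_p = (−2.3)·(31/180.6) ≈ -0.39.
|E_p| < 1: demand is inelastic.

-0.39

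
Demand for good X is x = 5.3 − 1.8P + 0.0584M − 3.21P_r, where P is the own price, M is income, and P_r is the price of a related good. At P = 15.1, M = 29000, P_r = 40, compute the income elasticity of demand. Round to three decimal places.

1.097

x = 5.3 − 1.8(15.1) + 0.0584(29000) − 3.21(40) = 5.3 − 27.18 + 1693.6 − 128.4 = 1543.32.
∂x/∂M = +0.0584, so E_I = 0.0584·(29000/1543.32) ≈ 1.097.
E_I > 1: normal good (luxury).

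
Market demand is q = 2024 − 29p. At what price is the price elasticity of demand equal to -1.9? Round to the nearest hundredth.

Set −bp/(a − bp) = −1.9 ⇒ bp = 1.9(a − bp) ⇒ bp(1+1.9) = 1.9·a.
p = 1.9·2024/(29·2.9) ≈ 45.73.

45.73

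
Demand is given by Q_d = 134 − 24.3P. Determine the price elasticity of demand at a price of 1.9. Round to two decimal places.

-0.53

At P = 1.9, Q_d = 87.83.
dQ_d/dP = −24.3.
Point elasticity E = (dQ_d/dP)·(P/Q_d) = -24.3 × 1.9/87.83 ≈ -0.53.
|E| < 1, so demand is inelastic at this price.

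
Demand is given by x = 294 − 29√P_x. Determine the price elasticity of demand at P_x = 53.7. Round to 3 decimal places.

At P_x = 53.7, x = 81.4872.
dx/dP_x = −29/(2√P_x) = −29/(2·7.328).
Point elasticity E = (dx/dP_x)·(P_x/x) = -1.9787 × 53.7/81.4872 ≈ -1.304.
|E| > 1, so demand is elastic at this price.

-1.304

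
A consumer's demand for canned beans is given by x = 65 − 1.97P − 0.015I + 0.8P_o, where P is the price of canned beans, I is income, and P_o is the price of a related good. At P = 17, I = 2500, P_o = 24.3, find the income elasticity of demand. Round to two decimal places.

At the given point, x = 65 − 1.97(17) − 0.015(2500) + 0.8(24.3) = 65 − 33.49 − 37.5 + 19.44 = 13.45.
∂x/∂I = −0.015, so E_I = -0.015·(2500/13.45) ≈ -2.79.
E_I < 0: inferior good.

-2.79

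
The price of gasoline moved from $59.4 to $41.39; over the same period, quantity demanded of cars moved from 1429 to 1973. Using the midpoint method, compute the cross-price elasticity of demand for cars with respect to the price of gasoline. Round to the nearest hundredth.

%ΔQ_x = (1973 − 1429)/[(1429+1973)/2] = 544/1701 ≈ 0.3198.
%ΔP_y = (41.39 − 59.4)/[(59.4+41.39)/2] ≈ -0.3574.
E_xy = 0.3198/-0.3574 ≈ -0.89.
E_xy < 0, so cars and gasoline are complements.

-0.89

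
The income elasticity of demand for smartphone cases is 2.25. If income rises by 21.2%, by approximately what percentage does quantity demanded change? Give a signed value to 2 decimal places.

47.70

%ΔQ ≈ E × %ΔI = (2.25) × (21.2%) = 47.70%.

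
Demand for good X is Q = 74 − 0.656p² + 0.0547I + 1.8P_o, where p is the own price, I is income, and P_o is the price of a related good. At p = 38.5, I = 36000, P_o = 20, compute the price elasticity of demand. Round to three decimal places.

-1.757

At the given point, Q = 74 − 0.656(38.5)² + 0.0547(36000) + 1.8(20) = 74 − 972.356 + 1969.2 + 36 = 1106.844.
∂Q/∂p = −2·0.656·p = -50.512, so E_p = -50.512·(38.5/1106.844) ≈ -1.757.
|E_p| > 1: demand is elastic.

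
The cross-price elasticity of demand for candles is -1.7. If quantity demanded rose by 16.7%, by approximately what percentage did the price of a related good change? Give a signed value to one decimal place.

%ΔQ ≈ E × %ΔP_y ⇒ %ΔP_y = %ΔQ / E = (16.7%)/(-1.7) ≈ -9.8%.

-9.8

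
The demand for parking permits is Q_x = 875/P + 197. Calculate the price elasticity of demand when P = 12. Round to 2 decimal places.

-0.27

At P = 12, Q_x = 269.9167.
dQ_x/dP = −875/P² = −6.0764.
Point elasticity E = (dQ_x/dP)·(P/Q_x) = -6.0764 × 12/269.9167 ≈ -0.27.
|E| < 1, so demand is inelastic at this price.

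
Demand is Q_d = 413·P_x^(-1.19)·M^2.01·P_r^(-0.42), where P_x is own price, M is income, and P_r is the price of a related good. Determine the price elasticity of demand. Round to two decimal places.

For a Cobb–Douglas (constant-elasticity) form Q_d = A·P_x^α·…, the elasticity with respect to P_x equals the exponent α at every point.
Here the exponent on P_x is -1.19, so the price elasticity of demand is -1.19.

-1.19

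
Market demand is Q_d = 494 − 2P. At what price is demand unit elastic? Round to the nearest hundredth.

For linear demand Q_d = a − bP, E = −bP/(a − bP). |E| = 1 ⇒ bP = a − bP ⇒ P = a/(2b).
P = 494/(2·2) = 123.50.

123.50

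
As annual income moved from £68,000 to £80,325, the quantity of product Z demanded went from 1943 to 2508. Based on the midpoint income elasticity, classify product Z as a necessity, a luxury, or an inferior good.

luxury

%ΔQ = (2508 − 1943)/[(1943+2508)/2] = 565/2225.5 ≈ 0.2539.
%ΔY = (80,325 − 68,000)/[(68,000+80,325)/2] = 12325/74162.5 ≈ 0.1662.
E_I = %ΔQ/%ΔY ≈ 1.528.
E_I > 1: normal good (luxury).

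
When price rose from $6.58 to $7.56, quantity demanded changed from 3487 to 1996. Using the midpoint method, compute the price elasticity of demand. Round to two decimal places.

%ΔQ = (1996 − 3487)/[(3487 + 1996)/2] = -1491/2741.5 ≈ -0.5439.
%ΔP = (7.56 − 6.58)/[(6.58 + 7.56)/2] = 0.98/7.07 ≈ 0.1386.
Arc elasticity E = %ΔQ/%ΔP ≈ -0.5439/0.1386 ≈ -3.92.
|E| > 1: demand is elastic over this range.

-3.92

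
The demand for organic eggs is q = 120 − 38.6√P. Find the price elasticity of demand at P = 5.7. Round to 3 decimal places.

-1.655

At P = 5.7, q = 27.8438.
dq/dP = −38.6/(2√P) = −38.6/(2·2.3875).
Point elasticity E = (dq/dP)·(P/q) = -8.0839 × 5.7/27.8438 ≈ -1.655.
|E| > 1, so demand is elastic at this price.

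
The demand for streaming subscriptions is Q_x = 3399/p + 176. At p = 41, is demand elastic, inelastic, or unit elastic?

At p = 41, Q_x = 258.9024.
dQ_x/dp = −3399/p² = −2.022.
Point elasticity E = (dQ_x/dp)·(p/Q_x) = -2.022 × 41/258.9024 ≈ -0.320.
|E| ≈ 0.320 < 1, so demand is inelastic.

inelastic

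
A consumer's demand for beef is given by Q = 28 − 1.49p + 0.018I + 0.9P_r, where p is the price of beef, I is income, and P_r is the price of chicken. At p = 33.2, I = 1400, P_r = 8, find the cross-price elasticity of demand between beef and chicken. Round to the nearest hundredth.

Evaluating quantity at (p, I, P_r) gives Q = 28 − 1.49(33.2) + 0.018(1400) + 0.9(8) = 28 − 49.468 + 25.2 + 7.2 = 10.932.
∂Q/∂P_r = +0.9, so E_xy = 0.9·(8/10.932) ≈ 0.66.
E_xy > 0: the goods are substitutes.

0.66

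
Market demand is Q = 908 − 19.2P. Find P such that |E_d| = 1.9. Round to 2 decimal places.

Set −bP/(a − bP) = −1.9 ⇒ bP = 1.9(a − bP) ⇒ bP(1+1.9) = 1.9·a.
P = 1.9·908/(19.2·2.9) ≈ 30.98.

30.98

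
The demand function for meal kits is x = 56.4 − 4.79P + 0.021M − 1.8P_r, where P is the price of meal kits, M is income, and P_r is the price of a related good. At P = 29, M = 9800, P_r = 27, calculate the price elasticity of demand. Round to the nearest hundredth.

-1.86

Substituting, x = 56.4 − 4.79(29) + 0.021(9800) − 1.8(27) = 56.4 − 138.91 + 205.8 − 48.6 = 74.69.
∂x/∂P = −4.79, so E_p = (−4.79)·(29/74.69) ≈ -1.86.
|E_p| > 1: demand is elastic.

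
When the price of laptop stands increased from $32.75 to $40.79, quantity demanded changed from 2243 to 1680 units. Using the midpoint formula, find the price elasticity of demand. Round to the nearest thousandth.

%ΔQ = (1680 − 2243)/[(2243 + 1680)/2] = -563/1961.5 ≈ -0.2870.
%Δp = (40.79 − 32.75)/[(32.75 + 40.79)/2] = 8.04/36.77 ≈ 0.2187.
Arc elasticity E = %ΔQ/%Δp ≈ -0.2870/0.2187 ≈ -1.313.
|E| > 1: demand is elastic over this range.

-1.313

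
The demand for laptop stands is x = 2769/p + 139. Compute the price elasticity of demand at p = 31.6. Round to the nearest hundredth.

-0.39

At p = 31.6, x = 226.6266.
dx/dp = −2769/p² = −2.773.
Point elasticity E = (dx/dp)·(p/x) = -2.773 × 31.6/226.6266 ≈ -0.39.
|E| < 1, so demand is inelastic at this price.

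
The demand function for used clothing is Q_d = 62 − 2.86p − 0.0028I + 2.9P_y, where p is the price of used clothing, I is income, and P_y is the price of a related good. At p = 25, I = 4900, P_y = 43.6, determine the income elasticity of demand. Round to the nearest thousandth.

-0.133

First evaluate Q_d: 62 − 2.86(25) − 0.0028(4900) + 2.9(43.6) = 62 − 71.5 − 13.72 + 126.44 = 103.22.
∂Q_d/∂I = −0.0028, so E_I = -0.0028·(4900/103.22) ≈ -0.133.
E_I < 0: inferior good.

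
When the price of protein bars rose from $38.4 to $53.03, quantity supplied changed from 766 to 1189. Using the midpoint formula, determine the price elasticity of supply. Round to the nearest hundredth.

1.35

%ΔQ = (1189 − 766)/[(766 + 1189)/2] = 423/977.5 ≈ 0.4327.
%Δp = (53.03 − 38.4)/[(38.4 + 53.03)/2] = 14.63/45.715 ≈ 0.3200.
Arc elasticity E = %ΔQ/%Δp ≈ 0.4327/0.3200 ≈ 1.35.
|E| > 1: supply is elastic over this range.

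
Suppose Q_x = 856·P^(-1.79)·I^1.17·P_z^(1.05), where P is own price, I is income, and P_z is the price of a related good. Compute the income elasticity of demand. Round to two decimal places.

1.17

For a Cobb–Douglas (constant-elasticity) form Q_x = A·I^α·…, the elasticity with respect to I equals the exponent α at every point.
Here the exponent on I is 1.17, so the income elasticity of demand is 1.17.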